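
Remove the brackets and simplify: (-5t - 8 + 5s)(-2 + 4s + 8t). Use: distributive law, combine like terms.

-54t + 20st - 40t^2 + 16 - 42s + 20s^2

(-5t - 8 + 5s)(-2 + 4s + 8t)
= 10t - 20st - 40t^2 + 16 - 32s - 64t - 10s + 20s^2 + 40st    [distributive law]
= -54t + 20st - 40t^2 + 16 - 42s + 20s^2    [combine like terms]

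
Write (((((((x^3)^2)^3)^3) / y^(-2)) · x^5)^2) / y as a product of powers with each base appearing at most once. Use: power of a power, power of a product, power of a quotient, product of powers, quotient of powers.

(((((((x^3)^2)^3)^3) / y^(-2)) · x^5)^2) / y
= (((((((x^3)^2)^3)^3) / y^(-2))^2) · ((x^5)^2)) / y    [power of a product]
= (((((((x^3)^2)^3)^3)^2) / ((y^(-2))^2)) · ((x^5)^2)) / y    [power of a quotient]
= ((((((x^3)^2)^3)^6) / ((y^(-2))^2)) · ((x^5)^2)) / y    [power of a power]
= (((((x^3)^2)^18) / ((y^(-2))^2)) · ((x^5)^2)) / y    [power of a power]
= ((((x^3)^36) / ((y^(-2))^2)) · ((x^5)^2)) / y    [power of a power]
= ((x^108 / ((y^(-2))^2)) · ((x^5)^2)) / y    [power of a power]
= ((x^108 / y^(-4)) · ((x^5)^2)) / y    [power of a power]
= ((x^108 / y^(-4)) · x^10) / y    [power of a power]
= x^118·y^3    [quotient of powers; product of powers]

x^118·y^3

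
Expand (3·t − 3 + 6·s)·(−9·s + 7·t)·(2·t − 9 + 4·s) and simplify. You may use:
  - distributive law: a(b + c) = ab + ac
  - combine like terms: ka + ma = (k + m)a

114·s·t² − 165·s·t − 48·s²·t + 42·t³ − 231·t² − 243·s + 594·s² + 189·t − 216·s³

(3·t − 3 + 6·s)·(−9·s + 7·t)·(2·t − 9 + 4·s)
= (−27·s·t + 21·t² + 27·s − 21·t − 54·s² + 42·s·t)·(2·t − 9 + 4·s)    [distributive law]
= (15·s·t + 21·t² + 27·s − 21·t − 54·s²)·(2·t − 9 + 4·s)    [combine like terms]
= 30·s·t² − 135·s·t + 60·s²·t + 42·t³ − 189·t² + 84·s·t² + 54·s·t − 243·s + 108·s² − 42·t² + 189·t − 84·s·t − 108·s²·t + 486·s² − 216·s³    [distributive law]
= 114·s·t² − 165·s·t − 48·s²·t + 42·t³ − 231·t² − 243·s + 594·s² + 189·t − 216·s³    [combine like terms]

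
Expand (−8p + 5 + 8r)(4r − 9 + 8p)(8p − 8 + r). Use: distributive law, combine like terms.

192p^2r − 560pr + 288pr^2 + 1408p^2 − 1256p − 512p^3 + 371r − 308r^2 + 360 + 32r^3

(−8p + 5 + 8r)(4r − 9 + 8p)(8p − 8 + r)
= (−32pr + 72p − 64p^2 + 20r − 45 + 40p + 32r^2 − 72r + 64pr)(8p − 8 + r)    [distributive law]
= (32pr + 112p − 64p^2 − 52r − 45 + 32r^2)(8p − 8 + r)    [combine like terms]
= 256p^2r − 256pr + 32pr^2 + 896p^2 − 896p + 112pr − 512p^3 + 512p^2 − 64p^2r − 416pr + 416r − 52r^2 − 360p + 360 − 45r + 256pr^2 − 256r^2 + 32r^3    [distributive law]
= 192p^2r − 560pr + 288pr^2 + 1408p^2 − 1256p − 512p^3 + 371r − 308r^2 + 360 + 32r^3    [combine like terms]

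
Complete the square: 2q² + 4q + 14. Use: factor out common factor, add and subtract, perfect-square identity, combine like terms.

2q² + 4q + 14
= 2(q² + 2q) + 14    [factor out 2 from the q-terms]
= 2(q² + 2q + 1 − 1) + 14    [add and subtract 1 inside the bracket]
= 2(q + 1)² − 2 + 14    [perfect-square identity]
= 2(q + 1)² + 12    [combine constants]

2(q + 1)² + 12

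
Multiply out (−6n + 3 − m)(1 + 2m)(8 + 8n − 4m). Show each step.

(−6n + 3 − m)(1 + 2m)(8 + 8n − 4m)
= (−6n − 12mn + 3 + 6m − m − 2m^2)(8 + 8n − 4m)    [distributive law]
= (−6n − 12mn + 3 + 5m − 2m^2)(8 + 8n − 4m)    [combine like terms]
= −48n − 48n^2 + 24mn − 96mn − 96mn^2 + 48m^2n + 24 + 24n − 12m + 40m + 40mn − 20m^2 − 16m^2 − 16m^2n + 8m^3    [distributive law]
= −24n − 48n^2 − 32mn − 96mn^2 + 32m^2n + 24 + 28m − 36m^2 + 8m^3    [combine like terms]

−24n − 48n^2 − 32mn − 96mn^2 + 32m^2n + 24 + 28m − 36m^2 + 8m^3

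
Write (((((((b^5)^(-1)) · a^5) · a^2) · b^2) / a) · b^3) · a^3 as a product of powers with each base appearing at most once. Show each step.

(((((((b^5)^(-1)) · a^5) · a^2) · b^2) / a) · b^3) · a^3
= (((((b^(-5) · a^5) · a^2) · b^2) / a) · b^3) · a^3    [power of a power]
= a^9    [quotient of powers; product of powers]

a^9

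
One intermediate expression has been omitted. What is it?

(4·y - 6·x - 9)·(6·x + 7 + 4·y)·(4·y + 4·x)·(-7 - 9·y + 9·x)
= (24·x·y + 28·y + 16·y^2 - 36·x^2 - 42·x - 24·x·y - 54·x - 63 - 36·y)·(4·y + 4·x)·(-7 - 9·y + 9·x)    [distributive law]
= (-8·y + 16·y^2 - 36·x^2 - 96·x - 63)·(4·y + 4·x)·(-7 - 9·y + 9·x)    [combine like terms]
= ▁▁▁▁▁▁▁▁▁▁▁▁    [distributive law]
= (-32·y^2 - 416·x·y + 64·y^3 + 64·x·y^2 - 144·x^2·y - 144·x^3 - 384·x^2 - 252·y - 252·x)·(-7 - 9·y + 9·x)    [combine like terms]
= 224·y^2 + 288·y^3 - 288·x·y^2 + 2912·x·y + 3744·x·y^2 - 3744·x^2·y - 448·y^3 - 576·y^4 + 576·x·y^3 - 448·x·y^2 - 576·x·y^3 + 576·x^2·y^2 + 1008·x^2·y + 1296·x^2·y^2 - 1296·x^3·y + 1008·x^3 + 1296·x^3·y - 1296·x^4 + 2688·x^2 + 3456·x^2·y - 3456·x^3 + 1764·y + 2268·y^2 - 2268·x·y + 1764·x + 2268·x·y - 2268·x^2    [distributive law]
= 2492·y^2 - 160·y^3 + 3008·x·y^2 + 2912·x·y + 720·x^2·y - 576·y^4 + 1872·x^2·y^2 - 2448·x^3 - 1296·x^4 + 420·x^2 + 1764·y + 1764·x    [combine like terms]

By distributive law:

(-32·y^2 - 32·x·y + 64·y^3 + 64·x·y^2 - 144·x^2·y - 144·x^3 - 384·x·y - 384·x^2 - 252·y - 252·x)·(-7 - 9·y + 9·x)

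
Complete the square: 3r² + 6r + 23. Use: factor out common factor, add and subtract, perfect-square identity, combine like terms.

3(r + 1)² + 20

3r² + 6r + 23
= 3(r² + 2r) + 23    [factor out 3 from the r-terms]
= 3(r² + 2r + 1 - 1) + 23    [add and subtract 1 inside the bracket]
= 3(r + 1)² - 3 + 23    [perfect-square identity]
= 3(r + 1)² + 20    [combine constants]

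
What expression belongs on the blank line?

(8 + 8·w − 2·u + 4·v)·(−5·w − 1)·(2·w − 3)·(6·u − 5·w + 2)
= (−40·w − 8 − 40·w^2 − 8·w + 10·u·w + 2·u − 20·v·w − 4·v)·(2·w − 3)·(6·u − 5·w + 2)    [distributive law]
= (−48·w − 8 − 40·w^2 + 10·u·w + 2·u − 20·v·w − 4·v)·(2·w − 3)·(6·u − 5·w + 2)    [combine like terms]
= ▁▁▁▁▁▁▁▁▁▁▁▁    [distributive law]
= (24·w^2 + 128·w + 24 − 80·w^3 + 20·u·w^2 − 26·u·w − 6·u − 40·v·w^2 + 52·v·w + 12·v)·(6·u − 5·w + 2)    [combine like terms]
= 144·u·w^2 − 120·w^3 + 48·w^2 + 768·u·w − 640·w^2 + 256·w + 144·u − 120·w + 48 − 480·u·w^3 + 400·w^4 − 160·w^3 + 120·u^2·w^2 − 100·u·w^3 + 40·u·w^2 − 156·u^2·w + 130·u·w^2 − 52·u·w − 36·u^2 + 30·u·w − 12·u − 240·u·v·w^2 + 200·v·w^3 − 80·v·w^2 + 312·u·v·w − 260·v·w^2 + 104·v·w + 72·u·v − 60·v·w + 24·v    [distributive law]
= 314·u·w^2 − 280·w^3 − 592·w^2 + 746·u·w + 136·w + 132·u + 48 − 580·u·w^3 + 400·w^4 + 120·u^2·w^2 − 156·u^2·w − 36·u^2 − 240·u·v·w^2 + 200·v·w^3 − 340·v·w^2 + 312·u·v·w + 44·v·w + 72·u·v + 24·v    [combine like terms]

By distributive law:

(−96·w^2 + 144·w − 16·w + 24 − 80·w^3 + 120·w^2 + 20·u·w^2 − 30·u·w + 4·u·w − 6·u − 40·v·w^2 + 60·v·w − 8·v·w + 12·v)·(6·u − 5·w + 2)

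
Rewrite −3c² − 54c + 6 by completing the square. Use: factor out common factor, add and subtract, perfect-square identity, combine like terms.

−3c² − 54c + 6
= −3(c² + 18c) + 6    [factor out -3 from the c-terms]
= −3(c² + 18c + 81 − 81) + 6    [add and subtract 81 inside the bracket]
= −3(c + 9)² + 243 + 6    [perfect-square identity]
= −3(c + 9)² + 249    [combine constants]

−3(c + 9)² + 249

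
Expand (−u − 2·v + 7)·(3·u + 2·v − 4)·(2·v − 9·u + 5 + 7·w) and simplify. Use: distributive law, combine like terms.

66·u²·v + 27·u³ − 240·u² − 21·u²·w + 20·u·v² − 188·u·v − 56·u·v·w + 377·u + 175·u·w − 8·v³ + 24·v² − 28·v²·w + 54·v + 154·v·w − 140 − 196·w

(−u − 2·v + 7)·(3·u + 2·v − 4)·(2·v − 9·u + 5 + 7·w)
= (−3·u² − 2·u·v + 4·u − 6·u·v − 4·v² + 8·v + 21·u + 14·v − 28)·(2·v − 9·u + 5 + 7·w)    [distributive law]
= (−3·u² − 8·u·v + 25·u − 4·v² + 22·v − 28)·(2·v − 9·u + 5 + 7·w)    [combine like terms]
= −6·u²·v + 27·u³ − 15·u² − 21·u²·w − 16·u·v² + 72·u²·v − 40·u·v − 56·u·v·w + 50·u·v − 225·u² + 125·u + 175·u·w − 8·v³ + 36·u·v² − 20·v² − 28·v²·w + 44·v² − 198·u·v + 110·v + 154·v·w − 56·v + 252·u − 140 − 196·w    [distributive law]
= 66·u²·v + 27·u³ − 240·u² − 21·u²·w + 20·u·v² − 188·u·v − 56·u·v·w + 377·u + 175·u·w − 8·v³ + 24·v² − 28·v²·w + 54·v + 154·v·w − 140 − 196·w    [combine like terms]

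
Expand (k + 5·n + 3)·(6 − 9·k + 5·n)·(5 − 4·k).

−177·k + 39·k² + 36·k³ − 380·k·n + 160·k²·n + 225·n + 125·n² − 100·k·n² + 90

(k + 5·n + 3)·(6 − 9·k + 5·n)·(5 − 4·k)
= (6·k − 9·k² + 5·k·n + 30·n − 45·k·n + 25·n² + 18 − 27·k + 15·n)·(5 − 4·k)    [distributive law]
= (−21·k − 9·k² − 40·k·n + 45·n + 25·n² + 18)·(5 − 4·k)    [combine like terms]
= −105·k + 84·k² − 45·k² + 36·k³ − 200·k·n + 160·k²·n + 225·n − 180·k·n + 125·n² − 100·k·n² + 90 − 72·k    [distributive law]
= −177·k + 39·k² + 36·k³ − 380·k·n + 160·k²·n + 225·n + 125·n² − 100·k·n² + 90    [combine like terms]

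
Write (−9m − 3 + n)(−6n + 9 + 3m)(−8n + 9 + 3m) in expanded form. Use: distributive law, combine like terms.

−474mn² + 1314mn + 387m²n − 891m − 513m² − 81m³ − 270n² + 459n − 243 + 48n³

(−9m − 3 + n)(−6n + 9 + 3m)(−8n + 9 + 3m)
= (54mn − 81m − 27m² + 18n − 27 − 9m − 6n² + 9n + 3mn)(−8n + 9 + 3m)    [distributive law]
= (57mn − 90m − 27m² + 27n − 27 − 6n²)(−8n + 9 + 3m)    [combine like terms]
= −456mn² + 513mn + 171m²n + 720mn − 810m − 270m² + 216m²n − 243m² − 81m³ − 216n² + 243n + 81mn + 216n − 243 − 81m + 48n³ − 54n² − 18mn²    [distributive law]
= −474mn² + 1314mn + 387m²n − 891m − 513m² − 81m³ − 270n² + 459n − 243 + 48n³    [combine like terms]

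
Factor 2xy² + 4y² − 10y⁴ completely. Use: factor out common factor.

2xy² + 4y² − 10y⁴
= 2(xy² + 2y² − 5y⁴)    [factor out 2]
= 2y²(x + 2 − 5y²)    [factor out y²]

2y²(x + 2 − 5y²)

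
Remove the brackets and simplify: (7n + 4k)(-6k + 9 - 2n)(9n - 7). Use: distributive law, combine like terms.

(7n + 4k)(-6k + 9 - 2n)(9n - 7)
= (-42kn + 63n - 14n^2 - 24k^2 + 36k - 8kn)(9n - 7)    [distributive law]
= (-50kn + 63n - 14n^2 - 24k^2 + 36k)(9n - 7)    [combine like terms]
= -450kn^2 + 350kn + 567n^2 - 441n - 126n^3 + 98n^2 - 216k^2n + 168k^2 + 324kn - 252k    [distributive law]
= -450kn^2 + 674kn + 665n^2 - 441n - 126n^3 - 216k^2n + 168k^2 - 252k    [combine like terms]

-450kn^2 + 674kn + 665n^2 - 441n - 126n^3 - 216k^2n + 168k^2 - 252k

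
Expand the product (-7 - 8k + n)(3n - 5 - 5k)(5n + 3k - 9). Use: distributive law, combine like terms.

(-7 - 8k + n)(3n - 5 - 5k)(5n + 3k - 9)
= (-21n + 35 + 35k - 24kn + 40k + 40k^2 + 3n^2 - 5n - 5kn)(5n + 3k - 9)    [distributive law]
= (-26n + 35 + 75k - 29kn + 40k^2 + 3n^2)(5n + 3k - 9)    [combine like terms]
= -130n^2 - 78kn + 234n + 175n + 105k - 315 + 375kn + 225k^2 - 675k - 145kn^2 - 87k^2n + 261kn + 200k^2n + 120k^3 - 360k^2 + 15n^3 + 9kn^2 - 27n^2    [distributive law]
= -157n^2 + 558kn + 409n - 570k - 315 - 135k^2 - 136kn^2 + 113k^2n + 120k^3 + 15n^3    [combine like terms]

-157n^2 + 558kn + 409n - 570k - 315 - 135k^2 - 136kn^2 + 113k^2n + 120k^3 + 15n^3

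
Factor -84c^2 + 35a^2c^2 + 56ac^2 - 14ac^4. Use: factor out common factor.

7c^2(-12 + 5a^2 + 8a - 2ac^2)

-84c^2 + 35a^2c^2 + 56ac^2 - 14ac^4
= 7(-12c^2 + 5a^2c^2 + 8ac^2 - 2ac^4)    [factor out 7]
= 7c^2(-12 + 5a^2 + 8a - 2ac^2)    [factor out c^2]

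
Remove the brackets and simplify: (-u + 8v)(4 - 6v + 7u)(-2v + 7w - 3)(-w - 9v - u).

(-u + 8v)(4 - 6v + 7u)(-2v + 7w - 3)(-w - 9v - u)
= (-4u + 6uv - 7u^2 + 32v - 48v^2 + 56uv)(-2v + 7w - 3)(-w - 9v - u)    [distributive law]
= (-4u + 62uv - 7u^2 + 32v - 48v^2)(-2v + 7w - 3)(-w - 9v - u)    [combine like terms]
= (8uv - 28uw + 12u - 124uv^2 + 434uvw - 186uv + 14u^2v - 49u^2w + 21u^2 - 64v^2 + 224vw - 96v + 96v^3 - 336v^2w + 144v^2)(-w - 9v - u)    [distributive law]
= (-178uv - 28uw + 12u - 124uv^2 + 434uvw + 14u^2v - 49u^2w + 21u^2 + 80v^2 + 224vw - 96v + 96v^3 - 336v^2w)(-w - 9v - u)    [combine like terms]
= 178uvw + 1602uv^2 + 178u^2v + 28uw^2 + 252uvw + 28u^2w - 12uw - 108uv - 12u^2 + 124uv^2w + 1116uv^3 + 124u^2v^2 - 434uvw^2 - 3906uv^2w - 434u^2vw - 14u^2vw - 126u^2v^2 - 14u^3v + 49u^2w^2 + 441u^2vw + 49u^3w - 21u^2w - 189u^2v - 21u^3 - 80v^2w - 720v^3 - 80uv^2 - 224vw^2 - 2016v^2w - 224uvw + 96vw + 864v^2 + 96uv - 96v^3w - 864v^4 - 96uv^3 + 336v^2w^2 + 3024v^3w + 336uv^2w    [distributive law]
= 206uvw + 1522uv^2 - 11u^2v + 28uw^2 + 7u^2w - 12uw - 12uv - 12u^2 - 3446uv^2w + 1020uv^3 - 2u^2v^2 - 434uvw^2 - 7u^2vw - 14u^3v + 49u^2w^2 + 49u^3w - 21u^3 - 2096v^2w - 720v^3 - 224vw^2 + 96vw + 864v^2 + 2928v^3w - 864v^4 + 336v^2w^2    [combine like terms]

206uvw + 1522uv^2 - 11u^2v + 28uw^2 + 7u^2w - 12uw - 12uv - 12u^2 - 3446uv^2w + 1020uv^3 - 2u^2v^2 - 434uvw^2 - 7u^2vw - 14u^3v + 49u^2w^2 + 49u^3w - 21u^3 - 2096v^2w - 720v^3 - 224vw^2 + 96vw + 864v^2 + 2928v^3w - 864v^4 + 336v^2w^2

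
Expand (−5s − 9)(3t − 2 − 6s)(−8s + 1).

120s²t + 201st − 482s² − 80s − 240s³ − 27t + 18

(−5s − 9)(3t − 2 − 6s)(−8s + 1)
= (−15st + 10s + 30s² − 27t + 18 + 54s)(−8s + 1)    [distributive law]
= (−15st + 64s + 30s² − 27t + 18)(−8s + 1)    [combine like terms]
= 120s²t − 15st − 512s² + 64s − 240s³ + 30s² + 216st − 27t − 144s + 18    [distributive law]
= 120s²t + 201st − 482s² − 80s − 240s³ − 27t + 18    [combine like terms]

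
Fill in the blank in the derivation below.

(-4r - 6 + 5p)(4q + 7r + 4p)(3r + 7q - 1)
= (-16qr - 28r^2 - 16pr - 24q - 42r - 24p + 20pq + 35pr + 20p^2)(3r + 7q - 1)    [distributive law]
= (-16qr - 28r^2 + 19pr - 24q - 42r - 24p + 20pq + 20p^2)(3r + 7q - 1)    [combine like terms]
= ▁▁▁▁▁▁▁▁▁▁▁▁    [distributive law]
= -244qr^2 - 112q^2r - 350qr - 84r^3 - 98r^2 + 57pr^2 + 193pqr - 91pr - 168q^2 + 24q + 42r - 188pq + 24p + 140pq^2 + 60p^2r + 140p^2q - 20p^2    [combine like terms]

After distributive law, the bracketed line is:

-48qr^2 - 112q^2r + 16qr - 84r^3 - 196qr^2 + 28r^2 + 57pr^2 + 133pqr - 19pr - 72qr - 168q^2 + 24q - 126r^2 - 294qr + 42r - 72pr - 168pq + 24p + 60pqr + 140pq^2 - 20pq + 60p^2r + 140p^2q - 20p^2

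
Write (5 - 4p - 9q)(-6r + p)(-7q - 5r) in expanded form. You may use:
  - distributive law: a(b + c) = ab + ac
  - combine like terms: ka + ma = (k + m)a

(5 - 4p - 9q)(-6r + p)(-7q - 5r)
= (-30r + 5p + 24pr - 4p^2 + 54qr - 9pq)(-7q - 5r)    [distributive law]
= 210qr + 150r^2 - 35pq - 25pr - 168pqr - 120pr^2 + 28p^2q + 20p^2r - 378q^2r - 270qr^2 + 63pq^2 + 45pqr    [distributive law]
= 210qr + 150r^2 - 35pq - 25pr - 123pqr - 120pr^2 + 28p^2q + 20p^2r - 378q^2r - 270qr^2 + 63pq^2    [combine like terms]

210qr + 150r^2 - 35pq - 25pr - 123pqr - 120pr^2 + 28p^2q + 20p^2r - 378q^2r - 270qr^2 + 63pq^2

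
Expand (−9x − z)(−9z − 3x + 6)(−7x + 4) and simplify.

(−9x − z)(−9z − 3x + 6)(−7x + 4)
= (81xz + 27x^2 − 54x + 9z^2 + 3xz − 6z)(−7x + 4)    [distributive law]
= (84xz + 27x^2 − 54x + 9z^2 − 6z)(−7x + 4)    [combine like terms]
= −588x^2z + 336xz − 189x^3 + 108x^2 + 378x^2 − 216x − 63xz^2 + 36z^2 + 42xz − 24z    [distributive law]
= −588x^2z + 378xz − 189x^3 + 486x^2 − 216x − 63xz^2 + 36z^2 − 24z    [combine like terms]

−588x^2z + 378xz − 189x^3 + 486x^2 − 216x − 63xz^2 + 36z^2 − 24z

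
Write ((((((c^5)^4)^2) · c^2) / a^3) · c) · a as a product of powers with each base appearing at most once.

a^(-2)c^43

((((((c^5)^4)^2) · c^2) / a^3) · c) · a
= (((((c^5)^8) · c^2) / a^3) · c) · a    [power of a power]
= (((c^40 · c^2) / a^3) · c) · a    [power of a power]
= ((c^42 / a^3) · c) · a    [product of powers]
= a^(-2)c^43    [quotient of powers; product of powers]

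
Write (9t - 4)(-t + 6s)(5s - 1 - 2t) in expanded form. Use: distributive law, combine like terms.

(9t - 4)(-t + 6s)(5s - 1 - 2t)
= (-9t² + 54st + 4t - 24s)(5s - 1 - 2t)    [distributive law]
= -45st² + 9t² + 18t³ + 270s²t - 54st - 108st² + 20st - 4t - 8t² - 120s² + 24s + 48st    [distributive law]
= -153st² + t² + 18t³ + 270s²t + 14st - 4t - 120s² + 24s    [combine like terms]

-153st² + t² + 18t³ + 270s²t + 14st - 4t - 120s² + 24s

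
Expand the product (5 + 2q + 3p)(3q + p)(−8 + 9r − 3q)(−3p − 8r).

360pq + 960qr + 419pqr − 1080qr^2 + 279pq^2 + 744q^2r + 120p^2 + 320pr + 57p^2r − 360pr^2 + 309p^2q + 102pq^2r − 432q^2r^2 + 54pq^3 + 144q^3r − 225p^2qr − 792pqr^2 + 99p^2q^2 + 72p^3 − 81p^3r − 216p^2r^2 + 27p^3q

(5 + 2q + 3p)(3q + p)(−8 + 9r − 3q)(−3p − 8r)
= (15q + 5p + 6q^2 + 2pq + 9pq + 3p^2)(−8 + 9r − 3q)(−3p − 8r)    [distributive law]
= (15q + 5p + 6q^2 + 11pq + 3p^2)(−8 + 9r − 3q)(−3p − 8r)    [combine like terms]
= (−120q + 135qr − 45q^2 − 40p + 45pr − 15pq − 48q^2 + 54q^2r − 18q^3 − 88pq + 99pqr − 33pq^2 − 24p^2 + 27p^2r − 9p^2q)(−3p − 8r)    [distributive law]
= (−120q + 135qr − 93q^2 − 40p + 45pr − 103pq + 54q^2r − 18q^3 + 99pqr − 33pq^2 − 24p^2 + 27p^2r − 9p^2q)(−3p − 8r)    [combine like terms]
= 360pq + 960qr − 405pqr − 1080qr^2 + 279pq^2 + 744q^2r + 120p^2 + 320pr − 135p^2r − 360pr^2 + 309p^2q + 824pqr − 162pq^2r − 432q^2r^2 + 54pq^3 + 144q^3r − 297p^2qr − 792pqr^2 + 99p^2q^2 + 264pq^2r + 72p^3 + 192p^2r − 81p^3r − 216p^2r^2 + 27p^3q + 72p^2qr    [distributive law]
= 360pq + 960qr + 419pqr − 1080qr^2 + 279pq^2 + 744q^2r + 120p^2 + 320pr + 57p^2r − 360pr^2 + 309p^2q + 102pq^2r − 432q^2r^2 + 54pq^3 + 144q^3r − 225p^2qr − 792pqr^2 + 99p^2q^2 + 72p^3 − 81p^3r − 216p^2r^2 + 27p^3q    [combine like terms]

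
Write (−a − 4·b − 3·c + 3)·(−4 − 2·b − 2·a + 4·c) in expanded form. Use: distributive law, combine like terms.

(−a − 4·b − 3·c + 3)·(−4 − 2·b − 2·a + 4·c)
= 4·a + 2·a·b + 2·a² − 4·a·c + 16·b + 8·b² + 8·a·b − 16·b·c + 12·c + 6·b·c + 6·a·c − 12·c² − 12 − 6·b − 6·a + 12·c    [distributive law]
= −2·a + 10·a·b + 2·a² + 2·a·c + 10·b + 8·b² − 10·b·c + 24·c − 12·c² − 12    [combine like terms]

−2·a + 10·a·b + 2·a² + 2·a·c + 10·b + 8·b² − 10·b·c + 24·c − 12·c² − 12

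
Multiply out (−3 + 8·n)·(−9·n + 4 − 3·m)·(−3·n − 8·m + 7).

−681·n^2 − 667·m·n + 449·n + 159·m − 84 − 72·m^2 + 216·n^3 + 648·m·n^2 + 192·m^2·n

(−3 + 8·n)·(−9·n + 4 − 3·m)·(−3·n − 8·m + 7)
= (27·n − 12 + 9·m − 72·n^2 + 32·n − 24·m·n)·(−3·n − 8·m + 7)    [distributive law]
= (59·n − 12 + 9·m − 72·n^2 − 24·m·n)·(−3·n − 8·m + 7)    [combine like terms]
= −177·n^2 − 472·m·n + 413·n + 36·n + 96·m − 84 − 27·m·n − 72·m^2 + 63·m + 216·n^3 + 576·m·n^2 − 504·n^2 + 72·m·n^2 + 192·m^2·n − 168·m·n    [distributive law]
= −681·n^2 − 667·m·n + 449·n + 159·m − 84 − 72·m^2 + 216·n^3 + 648·m·n^2 + 192·m^2·n    [combine like terms]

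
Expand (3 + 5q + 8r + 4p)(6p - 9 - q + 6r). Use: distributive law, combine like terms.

-18p - 27 - 48q - 54r + 26pq - 5q² + 22qr + 72pr + 48r² + 24p²

(3 + 5q + 8r + 4p)(6p - 9 - q + 6r)
= 18p - 27 - 3q + 18r + 30pq - 45q - 5q² + 30qr + 48pr - 72r - 8qr + 48r² + 24p² - 36p - 4pq + 24pr    [distributive law]
= -18p - 27 - 48q - 54r + 26pq - 5q² + 22qr + 72pr + 48r² + 24p²    [combine like terms]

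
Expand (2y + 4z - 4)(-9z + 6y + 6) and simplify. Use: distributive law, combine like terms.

6yz + 12y^2 - 12y - 36z^2 + 60z - 24

(2y + 4z - 4)(-9z + 6y + 6)
= -18yz + 12y^2 + 12y - 36z^2 + 24yz + 24z + 36z - 24y - 24    [distributive law]
= 6yz + 12y^2 - 12y - 36z^2 + 60z - 24    [combine like terms]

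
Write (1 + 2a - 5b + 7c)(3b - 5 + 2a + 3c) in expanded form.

28b - 5 - 8a - 32c - 4ab + 4a^2 + 20ac - 15b^2 + 6bc + 21c^2

(1 + 2a - 5b + 7c)(3b - 5 + 2a + 3c)
= 3b - 5 + 2a + 3c + 6ab - 10a + 4a^2 + 6ac - 15b^2 + 25b - 10ab - 15bc + 21bc - 35c + 14ac + 21c^2    [distributive law]
= 28b - 5 - 8a - 32c - 4ab + 4a^2 + 20ac - 15b^2 + 6bc + 21c^2    [combine like terms]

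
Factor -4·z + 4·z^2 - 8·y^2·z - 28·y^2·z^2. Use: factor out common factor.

4·z(-1 + z - 2·y^2 - 7·y^2·z)

-4·z + 4·z^2 - 8·y^2·z - 28·y^2·z^2
= 4(-z + z^2 - 2·y^2·z - 7·y^2·z^2)    [factor out 4]
= 4·z(-1 + z - 2·y^2 - 7·y^2·z)    [factor out z]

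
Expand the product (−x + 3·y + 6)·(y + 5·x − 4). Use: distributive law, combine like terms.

14·x·y − 5·x^2 + 34·x + 3·y^2 − 6·y − 24

(−x + 3·y + 6)·(y + 5·x − 4)
= −x·y − 5·x^2 + 4·x + 3·y^2 + 15·x·y − 12·y + 6·y + 30·x − 24    [distributive law]
= 14·x·y − 5·x^2 + 34·x + 3·y^2 − 6·y − 24    [combine like terms]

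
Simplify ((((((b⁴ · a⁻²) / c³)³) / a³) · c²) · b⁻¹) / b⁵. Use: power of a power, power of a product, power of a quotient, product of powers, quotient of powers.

a⁻⁹·b⁶·c⁻⁷

((((((b⁴ · a⁻²) / c³)³) / a³) · c²) · b⁻¹) / b⁵
= ((((((b⁴ · a⁻²)³) / ((c³)³)) / a³) · c²) · b⁻¹) / b⁵    [power of a quotient]
= (((((((b⁴)³) · ((a⁻²)³)) / ((c³)³)) / a³) · c²) · b⁻¹) / b⁵    [power of a product]
= (((((b¹² · ((a⁻²)³)) / ((c³)³)) / a³) · c²) · b⁻¹) / b⁵    [power of a power]
= (((((b¹² · a⁻⁶) / ((c³)³)) / a³) · c²) · b⁻¹) / b⁵    [power of a power]
= (((((b¹² · a⁻⁶) / c⁹) / a³) · c²) · b⁻¹) / b⁵    [power of a power]
= a⁻⁹·b⁶·c⁻⁷    [quotient of powers; product of powers]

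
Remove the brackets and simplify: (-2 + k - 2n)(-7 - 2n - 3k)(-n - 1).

-32n - 14 - 22n² - 3kn + k - 4kn² + 3k²n + 3k² - 4n³

(-2 + k - 2n)(-7 - 2n - 3k)(-n - 1)
= (14 + 4n + 6k - 7k - 2kn - 3k² + 14n + 4n² + 6kn)(-n - 1)    [distributive law]
= (14 + 18n - k + 4kn - 3k² + 4n²)(-n - 1)    [combine like terms]
= -14n - 14 - 18n² - 18n + kn + k - 4kn² - 4kn + 3k²n + 3k² - 4n³ - 4n²    [distributive law]
= -32n - 14 - 22n² - 3kn + k - 4kn² + 3k²n + 3k² - 4n³    [combine like terms]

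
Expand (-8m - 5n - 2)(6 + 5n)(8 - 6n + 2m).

(-8m - 5n - 2)(6 + 5n)(8 - 6n + 2m)
= (-48m - 40mn - 30n - 25n² - 12 - 10n)(8 - 6n + 2m)    [distributive law]
= (-48m - 40mn - 40n - 25n² - 12)(8 - 6n + 2m)    [combine like terms]
= -384m + 288mn - 96m² - 320mn + 240mn² - 80m²n - 320n + 240n² - 80mn - 200n² + 150n³ - 50mn² - 96 + 72n - 24m    [distributive law]
= -408m - 112mn - 96m² + 190mn² - 80m²n - 248n + 40n² + 150n³ - 96    [combine like terms]

-408m - 112mn - 96m² + 190mn² - 80m²n - 248n + 40n² + 150n³ - 96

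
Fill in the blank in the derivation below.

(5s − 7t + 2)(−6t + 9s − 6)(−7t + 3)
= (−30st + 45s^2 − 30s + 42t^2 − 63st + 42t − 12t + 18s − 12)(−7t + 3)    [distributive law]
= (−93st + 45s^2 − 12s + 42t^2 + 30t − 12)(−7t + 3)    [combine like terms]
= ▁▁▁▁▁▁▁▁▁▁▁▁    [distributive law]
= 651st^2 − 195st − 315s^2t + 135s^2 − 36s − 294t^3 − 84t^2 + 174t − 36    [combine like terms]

Applying distributive law to the line above:

651st^2 − 279st − 315s^2t + 135s^2 + 84st − 36s − 294t^3 + 126t^2 − 210t^2 + 90t + 84t − 36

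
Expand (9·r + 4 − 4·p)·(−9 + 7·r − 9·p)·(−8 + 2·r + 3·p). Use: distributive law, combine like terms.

352·r − 610·r² + 713·p·r + 126·r³ − 29·p·r² − 255·p²·r + 288 − 108·p − 288·p² + 108·p³

(9·r + 4 − 4·p)·(−9 + 7·r − 9·p)·(−8 + 2·r + 3·p)
= (−81·r + 63·r² − 81·p·r − 36 + 28·r − 36·p + 36·p − 28·p·r + 36·p²)·(−8 + 2·r + 3·p)    [distributive law]
= (−53·r + 63·r² − 109·p·r − 36 + 36·p²)·(−8 + 2·r + 3·p)    [combine like terms]
= 424·r − 106·r² − 159·p·r − 504·r² + 126·r³ + 189·p·r² + 872·p·r − 218·p·r² − 327·p²·r + 288 − 72·r − 108·p − 288·p² + 72·p²·r + 108·p³    [distributive law]
= 352·r − 610·r² + 713·p·r + 126·r³ − 29·p·r² − 255·p²·r + 288 − 108·p − 288·p² + 108·p³    [combine like terms]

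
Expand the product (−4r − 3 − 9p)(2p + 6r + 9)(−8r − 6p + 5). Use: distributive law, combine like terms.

(−4r − 3 − 9p)(2p + 6r + 9)(−8r − 6p + 5)
= (−8pr − 24r² − 36r − 6p − 18r − 27 − 18p² − 54pr − 81p)(−8r − 6p + 5)    [distributive law]
= (−62pr − 24r² − 54r − 87p − 27 − 18p²)(−8r − 6p + 5)    [combine like terms]
= 496pr² + 372p²r − 310pr + 192r³ + 144pr² − 120r² + 432r² + 324pr − 270r + 696pr + 522p² − 435p + 216r + 162p − 135 + 144p²r + 108p³ − 90p²    [distributive law]
= 640pr² + 516p²r + 710pr + 192r³ + 312r² − 54r + 432p² − 273p − 135 + 108p³    [combine like terms]

640pr² + 516p²r + 710pr + 192r³ + 312r² − 54r + 432p² − 273p − 135 + 108p³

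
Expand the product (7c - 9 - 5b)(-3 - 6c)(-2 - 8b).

-66c - 324bc + 84c^2 + 336bc^2 - 54 - 246b - 120b^2 - 240b^2c

(7c - 9 - 5b)(-3 - 6c)(-2 - 8b)
= (-21c - 42c^2 + 27 + 54c + 15b + 30bc)(-2 - 8b)    [distributive law]
= (33c - 42c^2 + 27 + 15b + 30bc)(-2 - 8b)    [combine like terms]
= -66c - 264bc + 84c^2 + 336bc^2 - 54 - 216b - 30b - 120b^2 - 60bc - 240b^2c    [distributive law]
= -66c - 324bc + 84c^2 + 336bc^2 - 54 - 246b - 120b^2 - 240b^2c    [combine like terms]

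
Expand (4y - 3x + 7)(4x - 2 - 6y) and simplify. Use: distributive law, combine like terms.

(4y - 3x + 7)(4x - 2 - 6y)
= 16xy - 8y - 24y² - 12x² + 6x + 18xy + 28x - 14 - 42y    [distributive law]
= 34xy - 50y - 24y² - 12x² + 34x - 14    [combine like terms]

34xy - 50y - 24y² - 12x² + 34x - 14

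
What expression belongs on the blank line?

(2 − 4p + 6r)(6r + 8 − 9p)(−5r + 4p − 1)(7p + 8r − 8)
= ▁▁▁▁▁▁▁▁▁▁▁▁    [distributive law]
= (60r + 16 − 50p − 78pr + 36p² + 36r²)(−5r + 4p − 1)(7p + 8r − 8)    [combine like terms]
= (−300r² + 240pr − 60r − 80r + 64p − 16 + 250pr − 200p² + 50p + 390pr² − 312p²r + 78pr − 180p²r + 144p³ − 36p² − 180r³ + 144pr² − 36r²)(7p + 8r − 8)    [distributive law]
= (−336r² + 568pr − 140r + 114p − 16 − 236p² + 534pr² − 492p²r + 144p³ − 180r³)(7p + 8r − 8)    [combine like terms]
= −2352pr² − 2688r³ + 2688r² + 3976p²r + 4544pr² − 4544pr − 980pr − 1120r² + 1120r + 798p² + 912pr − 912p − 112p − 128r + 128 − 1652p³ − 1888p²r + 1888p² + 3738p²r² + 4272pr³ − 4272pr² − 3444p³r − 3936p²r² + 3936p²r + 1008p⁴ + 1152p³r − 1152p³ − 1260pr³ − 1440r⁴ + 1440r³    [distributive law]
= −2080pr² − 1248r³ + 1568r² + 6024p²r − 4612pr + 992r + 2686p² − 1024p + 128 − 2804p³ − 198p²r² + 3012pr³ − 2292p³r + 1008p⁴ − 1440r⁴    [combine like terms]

By distributive law:

(12r + 16 − 18p − 24pr − 32p + 36p² + 36r² + 48r − 54pr)(−5r + 4p − 1)(7p + 8r − 8)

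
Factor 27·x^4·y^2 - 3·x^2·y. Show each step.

3·x^2·y(9·x^2·y - 1)

27·x^4·y^2 - 3·x^2·y
= 3(9·x^4·y^2 - x^2·y)    [factor out 3]
= 3·x^2·y(9·x^2·y - 1)    [factor out x^2·y]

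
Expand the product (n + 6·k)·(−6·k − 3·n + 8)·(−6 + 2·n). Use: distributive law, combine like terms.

(n + 6·k)·(−6·k − 3·n + 8)·(−6 + 2·n)
= (−6·k·n − 3·n^2 + 8·n − 36·k^2 − 18·k·n + 48·k)·(−6 + 2·n)    [distributive law]
= (−24·k·n − 3·n^2 + 8·n − 36·k^2 + 48·k)·(−6 + 2·n)    [combine like terms]
= 144·k·n − 48·k·n^2 + 18·n^2 − 6·n^3 − 48·n + 16·n^2 + 216·k^2 − 72·k^2·n − 288·k + 96·k·n    [distributive law]
= 240·k·n − 48·k·n^2 + 34·n^2 − 6·n^3 − 48·n + 216·k^2 − 72·k^2·n − 288·k    [combine like terms]

240·k·n − 48·k·n^2 + 34·n^2 − 6·n^3 − 48·n + 216·k^2 − 72·k^2·n − 288·k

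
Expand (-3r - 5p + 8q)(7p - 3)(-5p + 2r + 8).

35p^2r - 42pr^2 - 183pr + 18r^2 + 72r + 175p^3 - 355p^2 + 120p - 280p^2q + 112pqr + 568pq - 48qr - 192q

(-3r - 5p + 8q)(7p - 3)(-5p + 2r + 8)
= (-21pr + 9r - 35p^2 + 15p + 56pq - 24q)(-5p + 2r + 8)    [distributive law]
= 105p^2r - 42pr^2 - 168pr - 45pr + 18r^2 + 72r + 175p^3 - 70p^2r - 280p^2 - 75p^2 + 30pr + 120p - 280p^2q + 112pqr + 448pq + 120pq - 48qr - 192q    [distributive law]
= 35p^2r - 42pr^2 - 183pr + 18r^2 + 72r + 175p^3 - 355p^2 + 120p - 280p^2q + 112pqr + 568pq - 48qr - 192q    [combine like terms]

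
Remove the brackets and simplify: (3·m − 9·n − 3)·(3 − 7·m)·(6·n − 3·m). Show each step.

(3·m − 9·n − 3)·(3 − 7·m)·(6·n − 3·m)
= (9·m − 21·m^2 − 27·n + 63·m·n − 9 + 21·m)·(6·n − 3·m)    [distributive law]
= (30·m − 21·m^2 − 27·n + 63·m·n − 9)·(6·n − 3·m)    [combine like terms]
= 180·m·n − 90·m^2 − 126·m^2·n + 63·m^3 − 162·n^2 + 81·m·n + 378·m·n^2 − 189·m^2·n − 54·n + 27·m    [distributive law]
= 261·m·n − 90·m^2 − 315·m^2·n + 63·m^3 − 162·n^2 + 378·m·n^2 − 54·n + 27·m    [combine like terms]

261·m·n − 90·m^2 − 315·m^2·n + 63·m^3 − 162·n^2 + 378·m·n^2 − 54·n + 27·m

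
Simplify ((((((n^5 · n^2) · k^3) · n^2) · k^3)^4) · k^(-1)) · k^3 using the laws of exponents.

((((((n^5 · n^2) · k^3) · n^2) · k^3)^4) · k^(-1)) · k^3
= ((((((n^5 · n^2) · k^3) · n^2)^4) · ((k^3)^4)) · k^(-1)) · k^3    [power of a product]
= ((((((n^5 · n^2) · k^3)^4) · ((n^2)^4)) · ((k^3)^4)) · k^(-1)) · k^3    [power of a product]
= ((((((n^5 · n^2)^4) · ((k^3)^4)) · ((n^2)^4)) · ((k^3)^4)) · k^(-1)) · k^3    [power of a product]
= (((((((n^5)^4) · ((n^2)^4)) · ((k^3)^4)) · ((n^2)^4)) · ((k^3)^4)) · k^(-1)) · k^3    [power of a product]
= (((((n^20 · ((n^2)^4)) · ((k^3)^4)) · ((n^2)^4)) · ((k^3)^4)) · k^(-1)) · k^3    [power of a power]
= (((((n^20 · n^8) · ((k^3)^4)) · ((n^2)^4)) · ((k^3)^4)) · k^(-1)) · k^3    [power of a power]
= ((((n^28 · ((k^3)^4)) · ((n^2)^4)) · ((k^3)^4)) · k^(-1)) · k^3    [product of powers]
= ((((n^28 · k^12) · ((n^2)^4)) · ((k^3)^4)) · k^(-1)) · k^3    [power of a power]
= ((((n^28 · k^12) · n^8) · ((k^3)^4)) · k^(-1)) · k^3    [power of a power]
= ((((n^28 · k^12) · n^8) · k^12) · k^(-1)) · k^3    [power of a power]
= k^26n^36    [product of powers]

k^26n^36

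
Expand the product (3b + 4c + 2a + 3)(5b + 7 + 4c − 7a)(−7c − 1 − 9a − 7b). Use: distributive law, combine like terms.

−329b^2c − 267b^2 − 58ab^2 − 105b^3 − 564bc − 183b − 264ab − 336bc^2 − 71abc + 197a^2b − 296c^2 − 187c − 291ac − 112c^3 − 4ac^2 + 278a^2c − 182a + 77a^2 + 126a^3 − 21

(3b + 4c + 2a + 3)(5b + 7 + 4c − 7a)(−7c − 1 − 9a − 7b)
= (15b^2 + 21b + 12bc − 21ab + 20bc + 28c + 16c^2 − 28ac + 10ab + 14a + 8ac − 14a^2 + 15b + 21 + 12c − 21a)(−7c − 1 − 9a − 7b)    [distributive law]
= (15b^2 + 36b + 32bc − 11ab + 40c + 16c^2 − 20ac − 7a − 14a^2 + 21)(−7c − 1 − 9a − 7b)    [combine like terms]
= −105b^2c − 15b^2 − 135ab^2 − 105b^3 − 252bc − 36b − 324ab − 252b^2 − 224bc^2 − 32bc − 288abc − 224b^2c + 77abc + 11ab + 99a^2b + 77ab^2 − 280c^2 − 40c − 360ac − 280bc − 112c^3 − 16c^2 − 144ac^2 − 112bc^2 + 140ac^2 + 20ac + 180a^2c + 140abc + 49ac + 7a + 63a^2 + 49ab + 98a^2c + 14a^2 + 126a^3 + 98a^2b − 147c − 21 − 189a − 147b    [distributive law]
= −329b^2c − 267b^2 − 58ab^2 − 105b^3 − 564bc − 183b − 264ab − 336bc^2 − 71abc + 197a^2b − 296c^2 − 187c − 291ac − 112c^3 − 4ac^2 + 278a^2c − 182a + 77a^2 + 126a^3 − 21    [combine like terms]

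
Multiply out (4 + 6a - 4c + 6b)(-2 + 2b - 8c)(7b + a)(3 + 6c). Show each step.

-168b - 840bc - 24a - 120ac - 84b^2 - 1344b^2c - 264ab - 1704abc - 336bc^2 - 48ac^2 - 36a^2 - 216a^2c + 288ab^2 + 576ab^2c + 36a^2b + 72a^2bc - 2352abc^2 - 288a^2c^2 - 2352b^2c^2 + 1344bc^3 + 192ac^3 + 252b^3 + 504b^3c

(4 + 6a - 4c + 6b)(-2 + 2b - 8c)(7b + a)(3 + 6c)
= (-8 + 8b - 32c - 12a + 12ab - 48ac + 8c - 8bc + 32c^2 - 12b + 12b^2 - 48bc)(7b + a)(3 + 6c)    [distributive law]
= (-8 - 4b - 24c - 12a + 12ab - 48ac - 56bc + 32c^2 + 12b^2)(7b + a)(3 + 6c)    [combine like terms]
= (-56b - 8a - 28b^2 - 4ab - 168bc - 24ac - 84ab - 12a^2 + 84ab^2 + 12a^2b - 336abc - 48a^2c - 392b^2c - 56abc + 224bc^2 + 32ac^2 + 84b^3 + 12ab^2)(3 + 6c)    [distributive law]
= (-56b - 8a - 28b^2 - 88ab - 168bc - 24ac - 12a^2 + 96ab^2 + 12a^2b - 392abc - 48a^2c - 392b^2c + 224bc^2 + 32ac^2 + 84b^3)(3 + 6c)    [combine like terms]
= -168b - 336bc - 24a - 48ac - 84b^2 - 168b^2c - 264ab - 528abc - 504bc - 1008bc^2 - 72ac - 144ac^2 - 36a^2 - 72a^2c + 288ab^2 + 576ab^2c + 36a^2b + 72a^2bc - 1176abc - 2352abc^2 - 144a^2c - 288a^2c^2 - 1176b^2c - 2352b^2c^2 + 672bc^2 + 1344bc^3 + 96ac^2 + 192ac^3 + 252b^3 + 504b^3c    [distributive law]
= -168b - 840bc - 24a - 120ac - 84b^2 - 1344b^2c - 264ab - 1704abc - 336bc^2 - 48ac^2 - 36a^2 - 216a^2c + 288ab^2 + 576ab^2c + 36a^2b + 72a^2bc - 2352abc^2 - 288a^2c^2 - 2352b^2c^2 + 1344bc^3 + 192ac^3 + 252b^3 + 504b^3c    [combine like terms]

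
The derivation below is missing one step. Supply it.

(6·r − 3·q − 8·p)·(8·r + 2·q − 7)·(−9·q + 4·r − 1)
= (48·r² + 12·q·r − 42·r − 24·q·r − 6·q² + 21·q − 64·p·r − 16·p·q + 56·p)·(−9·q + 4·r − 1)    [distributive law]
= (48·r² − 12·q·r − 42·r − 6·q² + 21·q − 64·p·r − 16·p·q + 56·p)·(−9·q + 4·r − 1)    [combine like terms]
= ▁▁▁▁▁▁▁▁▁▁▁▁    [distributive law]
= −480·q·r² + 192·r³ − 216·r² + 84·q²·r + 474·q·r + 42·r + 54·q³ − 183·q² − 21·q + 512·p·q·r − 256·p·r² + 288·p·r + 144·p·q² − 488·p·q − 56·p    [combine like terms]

After distributive law, the bracketed line is:

−432·q·r² + 192·r³ − 48·r² + 108·q²·r − 48·q·r² + 12·q·r + 378·q·r − 168·r² + 42·r + 54·q³ − 24·q²·r + 6·q² − 189·q² + 84·q·r − 21·q + 576·p·q·r − 256·p·r² + 64·p·r + 144·p·q² − 64·p·q·r + 16·p·q − 504·p·q + 224·p·r − 56·p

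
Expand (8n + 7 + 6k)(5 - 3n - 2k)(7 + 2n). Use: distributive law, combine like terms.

(8n + 7 + 6k)(5 - 3n - 2k)(7 + 2n)
= (40n - 24n^2 - 16kn + 35 - 21n - 14k + 30k - 18kn - 12k^2)(7 + 2n)    [distributive law]
= (19n - 24n^2 - 34kn + 35 + 16k - 12k^2)(7 + 2n)    [combine like terms]
= 133n + 38n^2 - 168n^2 - 48n^3 - 238kn - 68kn^2 + 245 + 70n + 112k + 32kn - 84k^2 - 24k^2n    [distributive law]
= 203n - 130n^2 - 48n^3 - 206kn - 68kn^2 + 245 + 112k - 84k^2 - 24k^2n    [combine like terms]

203n - 130n^2 - 48n^3 - 206kn - 68kn^2 + 245 + 112k - 84k^2 - 24k^2n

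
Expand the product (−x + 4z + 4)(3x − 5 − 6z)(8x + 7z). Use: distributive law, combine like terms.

−24x^3 + 123x^2z + 136x^2 − 233xz − 66xz^2 − 308z^2 − 168z^3 − 160x − 140z

(−x + 4z + 4)(3x − 5 − 6z)(8x + 7z)
= (−3x^2 + 5x + 6xz + 12xz − 20z − 24z^2 + 12x − 20 − 24z)(8x + 7z)    [distributive law]
= (−3x^2 + 17x + 18xz − 44z − 24z^2 − 20)(8x + 7z)    [combine like terms]
= −24x^3 − 21x^2z + 136x^2 + 119xz + 144x^2z + 126xz^2 − 352xz − 308z^2 − 192xz^2 − 168z^3 − 160x − 140z    [distributive law]
= −24x^3 + 123x^2z + 136x^2 − 233xz − 66xz^2 − 308z^2 − 168z^3 − 160x − 140z    [combine like terms]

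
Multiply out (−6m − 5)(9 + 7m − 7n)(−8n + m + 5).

957mn − 299m² − 490m + 378m²n − 42m³ − 336mn² + 535n − 225 − 280n²

(−6m − 5)(9 + 7m − 7n)(−8n + m + 5)
= (−54m − 42m² + 42mn − 45 − 35m + 35n)(−8n + m + 5)    [distributive law]
= (−89m − 42m² + 42mn − 45 + 35n)(−8n + m + 5)    [combine like terms]
= 712mn − 89m² − 445m + 336m²n − 42m³ − 210m² − 336mn² + 42m²n + 210mn + 360n − 45m − 225 − 280n² + 35mn + 175n    [distributive law]
= 957mn − 299m² − 490m + 378m²n − 42m³ − 336mn² + 535n − 225 − 280n²    [combine like terms]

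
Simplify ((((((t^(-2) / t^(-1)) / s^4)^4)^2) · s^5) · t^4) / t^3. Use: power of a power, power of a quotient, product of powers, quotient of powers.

s^(-27)t^(-7)

((((((t^(-2) / t^(-1)) / s^4)^4)^2) · s^5) · t^4) / t^3
= (((((t^(-2) / t^(-1)) / s^4)^8) · s^5) · t^4) / t^3    [power of a power]
= (((((t^(-2) / t^(-1))^8) / ((s^4)^8)) · s^5) · t^4) / t^3    [power of a quotient]
= ((((((t^(-2))^8) / ((t^(-1))^8)) / ((s^4)^8)) · s^5) · t^4) / t^3    [power of a quotient]
= ((((t^(-16) / ((t^(-1))^8)) / ((s^4)^8)) · s^5) · t^4) / t^3    [power of a power]
= ((((t^(-16) / t^(-8)) / ((s^4)^8)) · s^5) · t^4) / t^3    [power of a power]
= (((t^(-8) / ((s^4)^8)) · s^5) · t^4) / t^3    [quotient of powers]
= (((t^(-8) / s^32) · s^5) · t^4) / t^3    [power of a power]
= s^(-27)t^(-7)    [quotient of powers; product of powers]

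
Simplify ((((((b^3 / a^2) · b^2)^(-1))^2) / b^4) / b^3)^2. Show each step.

((((((b^3 / a^2) · b^2)^(-1))^2) / b^4) / b^3)^2
= ((((((b^3 / a^2) · b^2)^(-1))^2) / b^4)^2) / ((b^3)^2)    [power of a quotient]
= ((((((b^3 / a^2) · b^2)^(-1))^2)^2) / ((b^4)^2)) / ((b^3)^2)    [power of a quotient]
= (((((b^3 / a^2) · b^2)^(-1))^4) / ((b^4)^2)) / ((b^3)^2)    [power of a power]
= ((((b^3 / a^2) · b^2)^(-4)) / ((b^4)^2)) / ((b^3)^2)    [power of a power]
= ((((b^3 / a^2)^(-4)) · ((b^2)^(-4))) / ((b^4)^2)) / ((b^3)^2)    [power of a product]
= (((((b^3)^(-4)) / ((a^2)^(-4))) · ((b^2)^(-4))) / ((b^4)^2)) / ((b^3)^2)    [power of a quotient]
= (((b^(-12) / ((a^2)^(-4))) · ((b^2)^(-4))) / ((b^4)^2)) / ((b^3)^2)    [power of a power]
= (((b^(-12) / a^(-8)) · ((b^2)^(-4))) / ((b^4)^2)) / ((b^3)^2)    [power of a power]
= (((b^(-12) / a^(-8)) · b^(-8)) / ((b^4)^2)) / ((b^3)^2)    [power of a power]
= (((b^(-12) / a^(-8)) · b^(-8)) / b^8) / ((b^3)^2)    [power of a power]
= (((b^(-12) / a^(-8)) · b^(-8)) / b^8) / b^6    [power of a power]
= a^8·b^(-34)    [quotient of powers; product of powers]

a^8·b^(-34)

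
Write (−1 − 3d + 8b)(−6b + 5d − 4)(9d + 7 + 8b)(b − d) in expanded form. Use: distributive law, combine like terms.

772b²d − 270bd² − 150b² + 235bd − 544b³ + 42d³ − 85d² + 28b − 28d + 370b²d² − 537bd³ + 416b³d + 135d⁴ − 384b⁴

(−1 − 3d + 8b)(−6b + 5d − 4)(9d + 7 + 8b)(b − d)
= (6b − 5d + 4 + 18bd − 15d² + 12d − 48b² + 40bd − 32b)(9d + 7 + 8b)(b − d)    [distributive law]
= (−26b + 7d + 4 + 58bd − 15d² − 48b²)(9d + 7 + 8b)(b − d)    [combine like terms]
= (−234bd − 182b − 208b² + 63d² + 49d + 56bd + 36d + 28 + 32b + 522bd² + 406bd + 464b²d − 135d³ − 105d² − 120bd² − 432b²d − 336b² − 384b³)(b − d)    [distributive law]
= (228bd − 150b − 544b² − 42d² + 85d + 28 + 402bd² + 32b²d − 135d³ − 384b³)(b − d)    [combine like terms]
= 228b²d − 228bd² − 150b² + 150bd − 544b³ + 544b²d − 42bd² + 42d³ + 85bd − 85d² + 28b − 28d + 402b²d² − 402bd³ + 32b³d − 32b²d² − 135bd³ + 135d⁴ − 384b⁴ + 384b³d    [distributive law]
= 772b²d − 270bd² − 150b² + 235bd − 544b³ + 42d³ − 85d² + 28b − 28d + 370b²d² − 537bd³ + 416b³d + 135d⁴ − 384b⁴    [combine like terms]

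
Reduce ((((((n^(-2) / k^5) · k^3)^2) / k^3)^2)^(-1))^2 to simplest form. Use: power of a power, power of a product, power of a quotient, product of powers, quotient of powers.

k^28n^16

((((((n^(-2) / k^5) · k^3)^2) / k^3)^2)^(-1))^2
= (((((n^(-2) / k^5) · k^3)^2) / k^3)^2)^(-2)    [power of a power]
= ((((n^(-2) / k^5) · k^3)^2) / k^3)^(-4)    [power of a power]
= ((((n^(-2) / k^5) · k^3)^2)^(-4)) / ((k^3)^(-4))    [power of a quotient]
= (((n^(-2) / k^5) · k^3)^(-8)) / ((k^3)^(-4))    [power of a power]
= (((n^(-2) / k^5)^(-8)) · ((k^3)^(-8))) / ((k^3)^(-4))    [power of a product]
= ((((n^(-2))^(-8)) / ((k^5)^(-8))) · ((k^3)^(-8))) / ((k^3)^(-4))    [power of a quotient]
= ((n^16 / ((k^5)^(-8))) · ((k^3)^(-8))) / ((k^3)^(-4))    [power of a power]
= ((n^16 / k^(-40)) · ((k^3)^(-8))) / ((k^3)^(-4))    [power of a power]
= ((n^16 / k^(-40)) · k^(-24)) / ((k^3)^(-4))    [power of a power]
= ((n^16 / k^(-40)) · k^(-24)) / k^(-12)    [power of a power]
= k^28n^16    [quotient of powers; product of powers]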